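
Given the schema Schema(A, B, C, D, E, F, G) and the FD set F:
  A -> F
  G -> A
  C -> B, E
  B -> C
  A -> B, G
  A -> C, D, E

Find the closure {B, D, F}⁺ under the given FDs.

{B, C, D, E, F}

Start with {B, D, F}.
B -> C applies; add {C} → now {B, C, D, F}.
C -> B, E applies; add {E} → now {B, C, D, E, F}.
No further FD applies.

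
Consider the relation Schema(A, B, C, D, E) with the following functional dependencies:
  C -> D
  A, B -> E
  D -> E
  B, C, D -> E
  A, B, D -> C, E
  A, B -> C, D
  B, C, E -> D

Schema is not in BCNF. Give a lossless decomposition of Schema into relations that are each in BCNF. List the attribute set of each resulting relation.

Candidate key of the original relation: {A, B}.
Within {A, B, C, D, E}: {C}⁺ ∩ {A, B, C, D, E} = {C, D, E}, not the whole set, so C -> D, E violates BCNF; decompose into {C, D, E} and {A, B, C}.
Within {C, D, E}: {D}⁺ ∩ {C, D, E} = {D, E}, not the whole set, so D -> E violates BCNF; decompose into {D, E} and {C, D}.
{D, E} has no BCNF violation.
{C, D} has no BCNF violation.
{A, B, C} has no BCNF violation.

{A, B, C}; {C, D}; {D, E}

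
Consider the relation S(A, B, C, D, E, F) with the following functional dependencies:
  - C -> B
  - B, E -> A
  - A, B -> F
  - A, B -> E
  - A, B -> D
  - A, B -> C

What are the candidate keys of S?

{A, B}, {A, C}, {B, E}, {C, E}

{A, B} is a candidate key since {A, B}⁺ = {A, B, C, D, E, F} covers every attribute.
{A, C} is a candidate key since {A, C}⁺ = {A, B, C, D, E, F} covers every attribute.
{B, E} is a candidate key since {B, E}⁺ = {A, B, C, D, E, F} covers every attribute.
{C, E} is a candidate key since {C, E}⁺ = {A, B, C, D, E, F} covers every attribute.
These are minimal and exhaustive — every other superkey contains one of them.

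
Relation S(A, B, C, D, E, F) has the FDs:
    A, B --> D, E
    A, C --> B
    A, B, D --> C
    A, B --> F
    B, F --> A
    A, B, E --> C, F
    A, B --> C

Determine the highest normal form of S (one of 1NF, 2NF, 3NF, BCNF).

Candidate keys: {A, B}, {A, C}, {B, F}. Prime attributes: {A, B, C, F}.
Every FD has a superkey on the left, so the relation is in BCNF.

BCNF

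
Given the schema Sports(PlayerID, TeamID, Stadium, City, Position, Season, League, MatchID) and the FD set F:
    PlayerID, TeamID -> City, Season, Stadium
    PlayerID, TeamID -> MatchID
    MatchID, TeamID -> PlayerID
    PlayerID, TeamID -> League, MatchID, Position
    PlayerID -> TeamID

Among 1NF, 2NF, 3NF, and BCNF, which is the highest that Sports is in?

Candidate keys: {MatchID, TeamID}, {PlayerID}. Prime attributes: {MatchID, PlayerID, TeamID}.
The left-hand side of every FD is a superkey, so BCNF is satisfied.

BCNF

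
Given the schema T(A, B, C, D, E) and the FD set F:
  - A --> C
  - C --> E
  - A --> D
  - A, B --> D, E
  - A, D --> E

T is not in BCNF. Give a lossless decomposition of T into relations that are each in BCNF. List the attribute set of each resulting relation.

Candidate key of the original relation: {A, B}.
In {A, B, C, D, E}, {A} is not a superkey ({A}⁺ restricted to this set is {A, C, D, E}), so split on A --> C, D, E into {A, C, D, E} and {A, B}.
In {A, C, D, E}, {C} is not a superkey ({C}⁺ restricted to this set is {C, E}), so split on C --> E into {C, E} and {A, C, D}.
{C, E}: every determinant is a superkey — BCNF.
{A, C, D}: every determinant is a superkey — BCNF.
{A, B}: every determinant is a superkey — BCNF.

{A, B}; {A, C, D}; {C, E}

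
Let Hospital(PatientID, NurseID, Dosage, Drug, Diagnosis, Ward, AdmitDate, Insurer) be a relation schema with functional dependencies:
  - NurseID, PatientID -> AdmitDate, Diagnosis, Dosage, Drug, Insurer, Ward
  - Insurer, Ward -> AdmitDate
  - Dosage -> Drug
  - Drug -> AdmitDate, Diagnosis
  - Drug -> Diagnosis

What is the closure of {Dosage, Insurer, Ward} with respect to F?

{AdmitDate, Diagnosis, Dosage, Drug, Insurer, Ward}

Start with {Dosage, Insurer, Ward}.
Insurer, Ward -> AdmitDate applies; add {AdmitDate} → now {AdmitDate, Dosage, Insurer, Ward}.
Dosage -> Drug applies; add {Drug} → now {AdmitDate, Dosage, Drug, Insurer, Ward}.
Drug -> AdmitDate, Diagnosis applies; add {Diagnosis} → now {AdmitDate, Diagnosis, Dosage, Drug, Insurer, Ward}.
No further FD applies.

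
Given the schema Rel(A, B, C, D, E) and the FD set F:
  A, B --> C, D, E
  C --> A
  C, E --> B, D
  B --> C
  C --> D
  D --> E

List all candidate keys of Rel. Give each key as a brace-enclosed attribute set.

{B}⁺ = {A, B, C, D, E}, which is every attribute, so {B} is a candidate key.
{C}⁺ = {A, B, C, D, E}, which is every attribute, so {C} is a candidate key.
These are minimal and exhaustive — every other superkey contains one of them.

{B}, {C}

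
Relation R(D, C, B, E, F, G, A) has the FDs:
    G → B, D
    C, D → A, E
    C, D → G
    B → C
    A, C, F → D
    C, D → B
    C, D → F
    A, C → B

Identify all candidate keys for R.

{A, B, F}, {A, C, F}, {B, D}, {C, D}, {G}

Closure of {G} is {A, B, C, D, E, F, G}, the whole schema; {G} is a candidate key.
Closure of {B, D} is {A, B, C, D, E, F, G}, the whole schema; {B, D} is a candidate key.
Closure of {C, D} is {A, B, C, D, E, F, G}, the whole schema; {C, D} is a candidate key.
Closure of {A, B, F} is {A, B, C, D, E, F, G}, the whole schema; {A, B, F} is a candidate key.
Closure of {A, C, F} is {A, B, C, D, E, F, G}, the whole schema; {A, C, F} is a candidate key.
Any other superkey properly contains one of these, so there are no further candidate keys.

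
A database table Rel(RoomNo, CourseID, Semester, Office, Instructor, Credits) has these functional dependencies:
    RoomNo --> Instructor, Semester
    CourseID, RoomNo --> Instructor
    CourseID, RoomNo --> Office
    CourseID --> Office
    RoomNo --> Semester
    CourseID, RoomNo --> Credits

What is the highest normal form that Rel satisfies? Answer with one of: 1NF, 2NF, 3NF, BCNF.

1NF

Candidate key: {CourseID, RoomNo}. Prime attributes: {CourseID, RoomNo}.
RoomNo --> Instructor, Semester breaks BCNF: {RoomNo}⁺ = {Instructor, RoomNo, Semester}, so {RoomNo} is not a superkey.
RoomNo --> Instructor, Semester has non-prime {Instructor, Semester} on the right and a non-superkey on the left, so 3NF fails.
The proper key subset {CourseID} of {CourseID, RoomNo} determines non-prime {Office}, so the relation is not even in 2NF.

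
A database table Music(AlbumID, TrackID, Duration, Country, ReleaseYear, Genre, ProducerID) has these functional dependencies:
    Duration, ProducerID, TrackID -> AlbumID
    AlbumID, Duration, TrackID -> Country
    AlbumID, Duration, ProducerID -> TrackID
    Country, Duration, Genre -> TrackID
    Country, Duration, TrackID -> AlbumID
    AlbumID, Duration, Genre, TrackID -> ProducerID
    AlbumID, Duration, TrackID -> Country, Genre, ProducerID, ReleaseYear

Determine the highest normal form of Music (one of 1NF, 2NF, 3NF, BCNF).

Candidate keys: {AlbumID, Duration, ProducerID}, {AlbumID, Duration, TrackID}, {Country, Duration, Genre}, {Country, Duration, TrackID}, {Duration, ProducerID, TrackID}. Prime attributes: {AlbumID, Country, Duration, Genre, ProducerID, TrackID}.
Every FD has a superkey on the left, so the relation is in BCNF.

BCNF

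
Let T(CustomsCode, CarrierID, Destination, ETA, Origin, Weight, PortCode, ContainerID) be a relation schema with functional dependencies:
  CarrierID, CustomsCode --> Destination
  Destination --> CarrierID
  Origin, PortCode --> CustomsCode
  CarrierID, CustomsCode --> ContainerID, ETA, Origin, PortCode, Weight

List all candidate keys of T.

{CarrierID, CustomsCode}⁺ = {CarrierID, ContainerID, CustomsCode, Destination, ETA, Origin, PortCode, Weight} — all of the relation — so {CarrierID, CustomsCode} is a candidate key.
{CustomsCode, Destination}⁺ = {CarrierID, ContainerID, CustomsCode, Destination, ETA, Origin, PortCode, Weight} — all of the relation — so {CustomsCode, Destination} is a candidate key.
{CarrierID, Origin, PortCode}⁺ = {CarrierID, ContainerID, CustomsCode, Destination, ETA, Origin, PortCode, Weight} — all of the relation — so {CarrierID, Origin, PortCode} is a candidate key.
{Destination, Origin, PortCode}⁺ = {CarrierID, ContainerID, CustomsCode, Destination, ETA, Origin, PortCode, Weight} — all of the relation — so {Destination, Origin, PortCode} is a candidate key.
Any other superkey properly contains one of these, so there are no further candidate keys.

{CarrierID, CustomsCode}, {CarrierID, Origin, PortCode}, {CustomsCode, Destination}, {Destination, Origin, PortCode}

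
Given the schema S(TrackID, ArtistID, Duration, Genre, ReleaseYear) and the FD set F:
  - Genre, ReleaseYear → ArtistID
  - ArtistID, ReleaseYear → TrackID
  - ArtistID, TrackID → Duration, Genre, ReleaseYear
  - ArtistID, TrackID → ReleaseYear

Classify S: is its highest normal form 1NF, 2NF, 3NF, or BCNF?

Candidate keys: {ArtistID, ReleaseYear}, {ArtistID, TrackID}, {Genre, ReleaseYear}. Prime attributes: {ArtistID, Genre, ReleaseYear, TrackID}.
The left-hand side of every FD is a superkey, so BCNF is satisfied.

BCNF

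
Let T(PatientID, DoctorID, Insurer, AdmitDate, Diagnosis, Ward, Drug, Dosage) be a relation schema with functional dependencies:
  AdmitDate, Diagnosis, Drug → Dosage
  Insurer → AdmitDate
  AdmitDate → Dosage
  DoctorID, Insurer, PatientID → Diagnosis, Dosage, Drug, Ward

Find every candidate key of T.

{DoctorID, Insurer, PatientID}

Attributes never on any right-hand side: {DoctorID, Insurer, PatientID} — every candidate key must contain all of them.
{DoctorID, Insurer, PatientID}⁺ = {AdmitDate, Diagnosis, DoctorID, Dosage, Drug, Insurer, PatientID, Ward} — all of the relation — so {DoctorID, Insurer, PatientID} is a candidate key.
Every other attribute set either contains this one or has a smaller closure.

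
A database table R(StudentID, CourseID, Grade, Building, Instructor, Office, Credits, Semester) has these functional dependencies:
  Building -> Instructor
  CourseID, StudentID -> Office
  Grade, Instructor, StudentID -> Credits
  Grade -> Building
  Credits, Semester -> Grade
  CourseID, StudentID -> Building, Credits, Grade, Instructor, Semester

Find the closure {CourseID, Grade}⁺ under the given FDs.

Start with {CourseID, Grade}.
Grade -> Building applies; add {Building} → now {Building, CourseID, Grade}.
Building -> Instructor applies; add {Instructor} → now {Building, CourseID, Grade, Instructor}.
No further FD applies.

{Building, CourseID, Grade, Instructor}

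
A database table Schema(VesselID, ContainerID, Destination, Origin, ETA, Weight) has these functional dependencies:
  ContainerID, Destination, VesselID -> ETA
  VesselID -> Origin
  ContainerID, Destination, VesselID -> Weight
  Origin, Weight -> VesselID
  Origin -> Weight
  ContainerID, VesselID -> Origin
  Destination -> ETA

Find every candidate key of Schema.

{ContainerID, Destination, Origin}, {ContainerID, Destination, VesselID}

{ContainerID, Destination} never appear on the right of any FD, so every key must include all of them.
Closure of {ContainerID, Destination, Origin} is {ContainerID, Destination, ETA, Origin, VesselID, Weight}, the whole schema; {ContainerID, Destination, Origin} is a candidate key.
Closure of {ContainerID, Destination, VesselID} is {ContainerID, Destination, ETA, Origin, VesselID, Weight}, the whole schema; {ContainerID, Destination, VesselID} is a candidate key.
Any other superkey properly contains one of these, so there are no further candidate keys.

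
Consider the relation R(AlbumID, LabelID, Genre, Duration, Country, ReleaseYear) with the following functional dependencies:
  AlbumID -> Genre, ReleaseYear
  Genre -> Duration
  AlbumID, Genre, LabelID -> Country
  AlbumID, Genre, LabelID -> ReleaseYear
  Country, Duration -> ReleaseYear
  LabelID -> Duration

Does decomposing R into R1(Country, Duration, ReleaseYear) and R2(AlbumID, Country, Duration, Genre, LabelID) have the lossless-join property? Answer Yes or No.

Common attributes: {Country, Duration}; their closure is {Country, Duration, ReleaseYear}.
R1 is contained in that closure, so R1 ∩ R2 -> R1 holds and the join is lossless.

Yes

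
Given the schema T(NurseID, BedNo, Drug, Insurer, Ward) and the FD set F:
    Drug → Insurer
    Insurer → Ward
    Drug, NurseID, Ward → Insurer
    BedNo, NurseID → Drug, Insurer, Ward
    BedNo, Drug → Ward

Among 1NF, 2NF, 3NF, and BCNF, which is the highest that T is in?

Candidate key: {BedNo, NurseID}. Prime attributes: {BedNo, NurseID}.
Drug → Insurer: {Drug}⁺ = {Drug, Insurer, Ward}, which is not all of the attributes, so the left side is not a superkey — BCNF is violated.
Drug → Insurer has non-prime {Insurer} on the right and a non-superkey on the left, so 3NF fails.
No non-prime attribute depends on a proper subset of any candidate key, so 2NF holds.

2NF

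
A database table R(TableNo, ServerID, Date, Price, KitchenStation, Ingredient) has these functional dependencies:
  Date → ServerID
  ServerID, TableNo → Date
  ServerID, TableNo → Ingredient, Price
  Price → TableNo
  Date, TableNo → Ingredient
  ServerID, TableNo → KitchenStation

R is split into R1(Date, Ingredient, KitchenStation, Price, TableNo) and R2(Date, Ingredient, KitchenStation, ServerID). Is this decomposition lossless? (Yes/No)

Yes

R1 ∩ R2 = {Date, Ingredient, KitchenStation}; its closure under F is {Date, Ingredient, KitchenStation, ServerID}.
R2 is contained in that closure, so R1 ∩ R2 → R2 holds and the join is lossless.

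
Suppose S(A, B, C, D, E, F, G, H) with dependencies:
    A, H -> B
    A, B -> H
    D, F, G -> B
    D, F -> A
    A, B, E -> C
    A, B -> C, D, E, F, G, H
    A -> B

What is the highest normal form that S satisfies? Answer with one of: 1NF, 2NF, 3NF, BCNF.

BCNF

Candidate keys: {A}, {D, F}. Prime attributes: {A, D, F}.
The left-hand side of every FD is a superkey, so BCNF is satisfied.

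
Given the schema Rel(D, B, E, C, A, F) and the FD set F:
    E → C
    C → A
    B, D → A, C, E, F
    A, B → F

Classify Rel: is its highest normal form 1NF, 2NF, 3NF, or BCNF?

2NF

Candidate key: {B, D}. Prime attributes: {B, D}.
E → C: {E}⁺ = {A, C, E}, which is not all of the attributes, so the left side is not a superkey — BCNF is violated.
Because {C} is non-prime and the left side of E → C is not a superkey, the relation is not in 3NF.
No non-prime attribute depends on a proper subset of any candidate key, so 2NF holds.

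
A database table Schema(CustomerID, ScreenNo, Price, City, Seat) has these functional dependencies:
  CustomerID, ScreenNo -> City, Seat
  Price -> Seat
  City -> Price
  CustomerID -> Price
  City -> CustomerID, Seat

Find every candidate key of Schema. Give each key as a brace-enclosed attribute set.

No FD produces {ScreenNo}, so it must be in every candidate key.
{City, ScreenNo}⁺ = {City, CustomerID, Price, ScreenNo, Seat}, which is every attribute, so {City, ScreenNo} is a candidate key.
{CustomerID, ScreenNo}⁺ = {City, CustomerID, Price, ScreenNo, Seat}, which is every attribute, so {CustomerID, ScreenNo} is a candidate key.
These are minimal and exhaustive — every other superkey contains one of them.

{City, ScreenNo}, {CustomerID, ScreenNo}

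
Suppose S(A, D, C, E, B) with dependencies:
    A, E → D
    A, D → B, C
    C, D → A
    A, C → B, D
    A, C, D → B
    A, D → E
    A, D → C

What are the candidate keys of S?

Closure of {A, C} is {A, B, C, D, E}, the whole schema; {A, C} is a candidate key.
Closure of {A, D} is {A, B, C, D, E}, the whole schema; {A, D} is a candidate key.
Closure of {A, E} is {A, B, C, D, E}, the whole schema; {A, E} is a candidate key.
Closure of {C, D} is {A, B, C, D, E}, the whole schema; {C, D} is a candidate key.
These are minimal and exhaustive — every other superkey contains one of them.

{A, C}, {A, D}, {A, E}, {C, D}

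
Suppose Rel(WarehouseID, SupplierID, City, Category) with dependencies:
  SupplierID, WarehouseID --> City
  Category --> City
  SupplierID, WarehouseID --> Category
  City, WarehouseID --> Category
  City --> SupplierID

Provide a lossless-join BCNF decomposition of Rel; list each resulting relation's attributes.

Candidate keys of the original relation: {Category, WarehouseID}, {City, WarehouseID}, {SupplierID, WarehouseID}.
In {Category, City, SupplierID, WarehouseID}, {Category} is not a superkey ({Category}⁺ restricted to this set is {Category, City, SupplierID}), so split on Category --> City, SupplierID into {Category, City, SupplierID} and {Category, WarehouseID}.
In {Category, City, SupplierID}, {City} is not a superkey ({City}⁺ restricted to this set is {City, SupplierID}), so split on City --> SupplierID into {City, SupplierID} and {Category, City}.
{City, SupplierID}: every determinant is a superkey — BCNF.
{Category, City}: every determinant is a superkey — BCNF.
{Category, WarehouseID}: every determinant is a superkey — BCNF.

{Category, City}; {Category, WarehouseID}; {City, SupplierID}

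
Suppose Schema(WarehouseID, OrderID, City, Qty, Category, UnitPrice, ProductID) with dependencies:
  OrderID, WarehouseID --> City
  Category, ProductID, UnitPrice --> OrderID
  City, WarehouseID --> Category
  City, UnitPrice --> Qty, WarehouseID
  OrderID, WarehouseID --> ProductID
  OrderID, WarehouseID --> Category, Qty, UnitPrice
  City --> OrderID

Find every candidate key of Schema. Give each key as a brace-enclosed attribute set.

{Category, ProductID, UnitPrice, WarehouseID}, {City, UnitPrice}, {City, WarehouseID}, {OrderID, WarehouseID}

{City, UnitPrice}⁺ = {Category, City, OrderID, ProductID, Qty, UnitPrice, WarehouseID} — all of the relation — so {City, UnitPrice} is a candidate key.
{City, WarehouseID}⁺ = {Category, City, OrderID, ProductID, Qty, UnitPrice, WarehouseID} — all of the relation — so {City, WarehouseID} is a candidate key.
{OrderID, WarehouseID}⁺ = {Category, City, OrderID, ProductID, Qty, UnitPrice, WarehouseID} — all of the relation — so {OrderID, WarehouseID} is a candidate key.
{Category, ProductID, UnitPrice, WarehouseID}⁺ = {Category, City, OrderID, ProductID, Qty, UnitPrice, WarehouseID} — all of the relation — so {Category, ProductID, UnitPrice, WarehouseID} is a candidate key.
These are minimal and exhaustive — every other superkey contains one of them.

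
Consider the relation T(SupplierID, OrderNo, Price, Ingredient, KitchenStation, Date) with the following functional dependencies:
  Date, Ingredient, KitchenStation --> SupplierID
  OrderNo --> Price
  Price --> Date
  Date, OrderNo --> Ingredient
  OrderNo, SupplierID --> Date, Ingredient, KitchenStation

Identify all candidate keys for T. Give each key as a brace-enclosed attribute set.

{OrderNo} never appears on the right of any FD, so every key must include it.
{KitchenStation, OrderNo}⁺ = {Date, Ingredient, KitchenStation, OrderNo, Price, SupplierID}, which is every attribute, so {KitchenStation, OrderNo} is a candidate key.
{OrderNo, SupplierID}⁺ = {Date, Ingredient, KitchenStation, OrderNo, Price, SupplierID}, which is every attribute, so {OrderNo, SupplierID} is a candidate key.
These are minimal and exhaustive — every other superkey contains one of them.

{KitchenStation, OrderNo}, {OrderNo, SupplierID}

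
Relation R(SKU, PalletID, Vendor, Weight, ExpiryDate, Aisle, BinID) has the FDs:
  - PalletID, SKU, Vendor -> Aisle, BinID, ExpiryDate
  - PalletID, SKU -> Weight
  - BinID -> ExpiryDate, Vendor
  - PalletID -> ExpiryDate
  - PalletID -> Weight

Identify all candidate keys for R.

No FD produces {PalletID, SKU}, so they must be in every candidate key.
{BinID, PalletID, SKU}⁺ = {Aisle, BinID, ExpiryDate, PalletID, SKU, Vendor, Weight} — all of the relation — so {BinID, PalletID, SKU} is a candidate key.
{PalletID, SKU, Vendor}⁺ = {Aisle, BinID, ExpiryDate, PalletID, SKU, Vendor, Weight} — all of the relation — so {PalletID, SKU, Vendor} is a candidate key.
No proper subset of any of these is a key, and no other minimal superkey exists.

{BinID, PalletID, SKU}, {PalletID, SKU, Vendor}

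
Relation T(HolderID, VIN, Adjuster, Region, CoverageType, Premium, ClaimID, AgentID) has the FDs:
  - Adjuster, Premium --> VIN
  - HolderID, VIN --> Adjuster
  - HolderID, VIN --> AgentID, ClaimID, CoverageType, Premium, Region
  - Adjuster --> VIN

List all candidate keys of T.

No FD produces {HolderID}, so it must be in every candidate key.
Closure of {Adjuster, HolderID} is {Adjuster, AgentID, ClaimID, CoverageType, HolderID, Premium, Region, VIN}, the whole schema; {Adjuster, HolderID} is a candidate key.
Closure of {HolderID, VIN} is {Adjuster, AgentID, ClaimID, CoverageType, HolderID, Premium, Region, VIN}, the whole schema; {HolderID, VIN} is a candidate key.
No proper subset of any of these is a key, and no other minimal superkey exists.

{Adjuster, HolderID}, {HolderID, VIN}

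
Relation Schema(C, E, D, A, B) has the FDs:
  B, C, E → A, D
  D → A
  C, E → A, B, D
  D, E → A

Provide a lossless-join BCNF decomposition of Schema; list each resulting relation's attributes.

{A, D}; {B, C, D, E}

Candidate key of the original relation: {C, E}.
{A, B, C, D, E}: {D} determines {A, D} here but is not a superkey — split on D → A, giving {A, D} and {B, C, D, E}.
{A, D}: every determinant is a superkey — BCNF.
{B, C, D, E}: every determinant is a superkey — BCNF.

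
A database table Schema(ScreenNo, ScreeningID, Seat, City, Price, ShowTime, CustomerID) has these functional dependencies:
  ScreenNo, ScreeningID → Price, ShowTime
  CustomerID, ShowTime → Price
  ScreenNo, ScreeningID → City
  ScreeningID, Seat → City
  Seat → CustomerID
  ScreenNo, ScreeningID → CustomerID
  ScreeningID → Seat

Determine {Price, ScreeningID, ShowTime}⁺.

Start with {Price, ScreeningID, ShowTime}.
ScreeningID → Seat applies; add {Seat} → now {Price, ScreeningID, Seat, ShowTime}.
ScreeningID, Seat → City applies; add {City} → now {City, Price, ScreeningID, Seat, ShowTime}.
Seat → CustomerID applies; add {CustomerID} → now {City, CustomerID, Price, ScreeningID, Seat, ShowTime}.
No further FD applies.

{City, CustomerID, Price, ScreeningID, Seat, ShowTime}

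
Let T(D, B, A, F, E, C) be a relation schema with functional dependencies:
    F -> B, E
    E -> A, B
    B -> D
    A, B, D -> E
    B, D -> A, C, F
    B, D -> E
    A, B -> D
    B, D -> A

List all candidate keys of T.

{B}, {E}, {F}

{B}⁺ = {A, B, C, D, E, F}, which is every attribute, so {B} is a candidate key.
{E}⁺ = {A, B, C, D, E, F}, which is every attribute, so {E} is a candidate key.
{F}⁺ = {A, B, C, D, E, F}, which is every attribute, so {F} is a candidate key.
These are minimal and exhaustive — every other superkey contains one of them.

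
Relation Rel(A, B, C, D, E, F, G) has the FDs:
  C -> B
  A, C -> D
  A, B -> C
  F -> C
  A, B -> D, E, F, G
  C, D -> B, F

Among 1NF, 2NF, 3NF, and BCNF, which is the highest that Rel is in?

3NF

Candidate keys: {A, B}, {A, C}, {A, F}. Prime attributes: {A, B, C, F}.
C -> B: {C}⁺ = {B, C}, which is not all of the attributes, so the left side is not a superkey — BCNF is violated.
Since {B} ⊆ prime attributes and every other non-superkey FD also has a prime right side, the schema is in 3NF.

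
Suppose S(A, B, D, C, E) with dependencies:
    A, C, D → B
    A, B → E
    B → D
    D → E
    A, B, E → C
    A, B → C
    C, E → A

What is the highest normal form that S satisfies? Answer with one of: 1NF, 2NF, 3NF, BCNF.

1NF

Candidate keys: {A, B}, {B, C}, {C, D}. Prime attributes: {A, B, C, D}.
B → D: {B}⁺ = {B, D, E}, which is not all of the attributes, so the left side is not a superkey — BCNF is violated.
D → E determines the non-prime attribute {E} from a non-superkey — 3NF is violated.
The proper key subset {B} of {A, B} determines non-prime {E}, so the relation is not even in 2NF.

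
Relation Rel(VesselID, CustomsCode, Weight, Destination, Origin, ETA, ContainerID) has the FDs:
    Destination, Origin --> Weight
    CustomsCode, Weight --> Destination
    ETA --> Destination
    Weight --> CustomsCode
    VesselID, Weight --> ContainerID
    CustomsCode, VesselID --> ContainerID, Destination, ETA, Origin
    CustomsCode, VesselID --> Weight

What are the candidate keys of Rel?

No FD produces {VesselID}, so it must be in every candidate key.
{CustomsCode, VesselID} is a candidate key since {CustomsCode, VesselID}⁺ = {ContainerID, CustomsCode, Destination, ETA, Origin, VesselID, Weight} covers every attribute.
{VesselID, Weight} is a candidate key since {VesselID, Weight}⁺ = {ContainerID, CustomsCode, Destination, ETA, Origin, VesselID, Weight} covers every attribute.
{Destination, Origin, VesselID} is a candidate key since {Destination, Origin, VesselID}⁺ = {ContainerID, CustomsCode, Destination, ETA, Origin, VesselID, Weight} covers every attribute.
{ETA, Origin, VesselID} is a candidate key since {ETA, Origin, VesselID}⁺ = {ContainerID, CustomsCode, Destination, ETA, Origin, VesselID, Weight} covers every attribute.
No proper subset of any of these is a key, and no other minimal superkey exists.

{CustomsCode, VesselID}, {Destination, Origin, VesselID}, {ETA, Origin, VesselID}, {VesselID, Weight}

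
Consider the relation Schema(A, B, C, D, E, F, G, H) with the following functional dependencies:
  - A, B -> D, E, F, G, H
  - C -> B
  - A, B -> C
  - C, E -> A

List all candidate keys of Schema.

{A, B}, {A, C}, {C, E}

Closure of {A, B} is {A, B, C, D, E, F, G, H}, the whole schema; {A, B} is a candidate key.
Closure of {A, C} is {A, B, C, D, E, F, G, H}, the whole schema; {A, C} is a candidate key.
Closure of {C, E} is {A, B, C, D, E, F, G, H}, the whole schema; {C, E} is a candidate key.
No proper subset of any of these is a key, and no other minimal superkey exists.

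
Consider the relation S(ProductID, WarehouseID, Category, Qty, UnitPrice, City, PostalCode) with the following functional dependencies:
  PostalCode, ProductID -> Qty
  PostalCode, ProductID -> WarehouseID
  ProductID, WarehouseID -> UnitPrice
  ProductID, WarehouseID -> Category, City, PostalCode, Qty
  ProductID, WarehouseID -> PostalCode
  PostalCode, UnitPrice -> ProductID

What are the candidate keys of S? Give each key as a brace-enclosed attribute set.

Closure of {PostalCode, ProductID} is {Category, City, PostalCode, ProductID, Qty, UnitPrice, WarehouseID}, the whole schema; {PostalCode, ProductID} is a candidate key.
Closure of {PostalCode, UnitPrice} is {Category, City, PostalCode, ProductID, Qty, UnitPrice, WarehouseID}, the whole schema; {PostalCode, UnitPrice} is a candidate key.
Closure of {ProductID, WarehouseID} is {Category, City, PostalCode, ProductID, Qty, UnitPrice, WarehouseID}, the whole schema; {ProductID, WarehouseID} is a candidate key.
These are minimal and exhaustive — every other superkey contains one of them.

{PostalCode, ProductID}, {PostalCode, UnitPrice}, {ProductID, WarehouseID}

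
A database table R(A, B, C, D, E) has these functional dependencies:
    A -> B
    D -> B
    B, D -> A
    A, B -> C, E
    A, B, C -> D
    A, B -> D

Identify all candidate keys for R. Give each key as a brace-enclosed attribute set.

{A}⁺ = {A, B, C, D, E} — all of the relation — so {A} is a candidate key.
{D}⁺ = {A, B, C, D, E} — all of the relation — so {D} is a candidate key.
No proper subset of any of these is a key, and no other minimal superkey exists.

{A}, {D}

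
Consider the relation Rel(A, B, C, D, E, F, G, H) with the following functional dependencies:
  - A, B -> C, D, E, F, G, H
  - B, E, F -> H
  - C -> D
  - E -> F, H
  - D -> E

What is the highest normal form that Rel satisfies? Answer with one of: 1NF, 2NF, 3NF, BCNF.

2NF

Candidate key: {A, B}. Prime attributes: {A, B}.
B, E, F -> H: {B, E, F}⁺ = {B, E, F, H}, which is not all of the attributes, so the left side is not a superkey — BCNF is violated.
B, E, F -> H has non-prime {H} on the right and a non-superkey on the left, so 3NF fails.
No non-prime attribute depends on a proper subset of any candidate key, so 2NF holds.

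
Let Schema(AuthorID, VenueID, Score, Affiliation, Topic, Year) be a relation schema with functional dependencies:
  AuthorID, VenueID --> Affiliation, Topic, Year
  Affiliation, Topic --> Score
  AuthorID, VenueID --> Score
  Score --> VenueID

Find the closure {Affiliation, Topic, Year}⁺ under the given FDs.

{Affiliation, Score, Topic, VenueID, Year}

Start with {Affiliation, Topic, Year}.
Affiliation, Topic --> Score applies; add {Score} → now {Affiliation, Score, Topic, Year}.
Score --> VenueID applies; add {VenueID} → now {Affiliation, Score, Topic, VenueID, Year}.
No further FD applies.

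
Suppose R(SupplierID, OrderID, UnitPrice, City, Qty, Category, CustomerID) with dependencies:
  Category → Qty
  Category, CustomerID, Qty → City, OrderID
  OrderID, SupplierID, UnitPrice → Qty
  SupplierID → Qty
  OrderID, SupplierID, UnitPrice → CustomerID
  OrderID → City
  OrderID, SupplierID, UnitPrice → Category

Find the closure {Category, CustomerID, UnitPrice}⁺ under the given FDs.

Start with {Category, CustomerID, UnitPrice}.
Category → Qty applies; add {Qty} → now {Category, CustomerID, Qty, UnitPrice}.
Category, CustomerID, Qty → City, OrderID applies; add {City, OrderID} → now {Category, City, CustomerID, OrderID, Qty, UnitPrice}.
No further FD applies.

{Category, City, CustomerID, OrderID, Qty, UnitPrice}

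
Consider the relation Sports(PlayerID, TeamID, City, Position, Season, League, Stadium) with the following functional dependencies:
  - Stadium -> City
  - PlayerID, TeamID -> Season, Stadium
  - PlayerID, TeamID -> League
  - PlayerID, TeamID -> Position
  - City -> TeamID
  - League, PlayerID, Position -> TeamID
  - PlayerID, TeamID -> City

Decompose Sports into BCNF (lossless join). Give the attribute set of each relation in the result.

Candidate keys of the original relation: {City, PlayerID}, {League, PlayerID, Position}, {PlayerID, Stadium}, {PlayerID, TeamID}.
{City, League, PlayerID, Position, Season, Stadium, TeamID}: {Stadium} determines {City, Stadium, TeamID} here but is not a superkey — split on Stadium -> City, TeamID, giving {City, Stadium, TeamID} and {League, PlayerID, Position, Season, Stadium}.
{City, Stadium, TeamID}: {City} determines {City, TeamID} here but is not a superkey — split on City -> TeamID, giving {City, TeamID} and {City, Stadium}.
{City, TeamID} is in BCNF.
{City, Stadium} is in BCNF.
{League, PlayerID, Position, Season, Stadium} is in BCNF.

{City, Stadium}; {City, TeamID}; {League, PlayerID, Position, Season, Stadium}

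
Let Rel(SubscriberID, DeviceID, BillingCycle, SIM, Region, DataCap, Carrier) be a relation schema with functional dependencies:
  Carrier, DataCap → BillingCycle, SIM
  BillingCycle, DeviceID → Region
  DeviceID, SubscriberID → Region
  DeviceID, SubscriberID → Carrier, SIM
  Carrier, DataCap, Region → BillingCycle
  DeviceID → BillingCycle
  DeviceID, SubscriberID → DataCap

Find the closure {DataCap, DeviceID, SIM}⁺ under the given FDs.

{BillingCycle, DataCap, DeviceID, Region, SIM}

Start with {DataCap, DeviceID, SIM}.
DeviceID → BillingCycle applies; add {BillingCycle} → now {BillingCycle, DataCap, DeviceID, SIM}.
BillingCycle, DeviceID → Region applies; add {Region} → now {BillingCycle, DataCap, DeviceID, Region, SIM}.
No further FD applies.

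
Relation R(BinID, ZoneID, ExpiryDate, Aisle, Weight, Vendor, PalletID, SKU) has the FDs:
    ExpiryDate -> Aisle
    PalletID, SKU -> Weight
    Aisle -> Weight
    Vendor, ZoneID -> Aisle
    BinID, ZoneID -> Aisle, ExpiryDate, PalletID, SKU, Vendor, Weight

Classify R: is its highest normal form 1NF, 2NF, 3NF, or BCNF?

2NF

Candidate key: {BinID, ZoneID}. Prime attributes: {BinID, ZoneID}.
ExpiryDate -> Aisle breaks BCNF: {ExpiryDate}⁺ = {Aisle, ExpiryDate, Weight}, so {ExpiryDate} is not a superkey.
ExpiryDate -> Aisle determines the non-prime attribute {Aisle} from a non-superkey — 3NF is violated.
Checking every proper subset of each key, none determines a non-prime attribute — 2NF is satisfied.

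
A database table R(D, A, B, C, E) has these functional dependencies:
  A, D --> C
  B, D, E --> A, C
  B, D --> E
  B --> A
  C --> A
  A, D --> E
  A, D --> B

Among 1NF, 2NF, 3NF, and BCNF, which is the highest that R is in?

Candidate keys: {A, D}, {B, D}, {C, D}. Prime attributes: {A, B, C, D}.
B --> A: {B}⁺ = {A, B}, which is not all of the attributes, so the left side is not a superkey — BCNF is violated.
Since {A} ⊆ prime attributes and every other non-superkey FD also has a prime right side, the schema is in 3NF.

3NF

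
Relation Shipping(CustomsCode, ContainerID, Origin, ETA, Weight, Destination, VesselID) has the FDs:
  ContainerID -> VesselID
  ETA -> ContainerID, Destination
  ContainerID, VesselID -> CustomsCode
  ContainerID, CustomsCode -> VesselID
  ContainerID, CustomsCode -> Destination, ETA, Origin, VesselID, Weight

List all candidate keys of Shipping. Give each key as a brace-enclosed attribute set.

Closure of {ContainerID} is {ContainerID, CustomsCode, Destination, ETA, Origin, VesselID, Weight}, the whole schema; {ContainerID} is a candidate key.
Closure of {ETA} is {ContainerID, CustomsCode, Destination, ETA, Origin, VesselID, Weight}, the whole schema; {ETA} is a candidate key.
No proper subset of any of these is a key, and no other minimal superkey exists.

{ContainerID}, {ETA}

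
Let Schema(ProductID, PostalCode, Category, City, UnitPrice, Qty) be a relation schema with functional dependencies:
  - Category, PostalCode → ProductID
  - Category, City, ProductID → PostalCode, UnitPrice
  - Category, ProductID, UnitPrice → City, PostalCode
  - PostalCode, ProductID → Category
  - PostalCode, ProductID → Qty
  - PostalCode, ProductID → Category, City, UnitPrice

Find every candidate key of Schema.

{Category, City, ProductID}, {Category, PostalCode}, {Category, ProductID, UnitPrice}, {PostalCode, ProductID}

{Category, PostalCode} is a candidate key since {Category, PostalCode}⁺ = {Category, City, PostalCode, ProductID, Qty, UnitPrice} covers every attribute.
{PostalCode, ProductID} is a candidate key since {PostalCode, ProductID}⁺ = {Category, City, PostalCode, ProductID, Qty, UnitPrice} covers every attribute.
{Category, City, ProductID} is a candidate key since {Category, City, ProductID}⁺ = {Category, City, PostalCode, ProductID, Qty, UnitPrice} covers every attribute.
{Category, ProductID, UnitPrice} is a candidate key since {Category, ProductID, UnitPrice}⁺ = {Category, City, PostalCode, ProductID, Qty, UnitPrice} covers every attribute.
Any other superkey properly contains one of these, so there are no further candidate keys.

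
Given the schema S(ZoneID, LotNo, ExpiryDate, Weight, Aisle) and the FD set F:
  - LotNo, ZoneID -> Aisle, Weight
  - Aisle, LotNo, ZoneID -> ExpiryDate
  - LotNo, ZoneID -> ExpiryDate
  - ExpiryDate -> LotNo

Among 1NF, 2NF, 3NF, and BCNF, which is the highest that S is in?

3NF

Candidate keys: {ExpiryDate, ZoneID}, {LotNo, ZoneID}. Prime attributes: {ExpiryDate, LotNo, ZoneID}.
ExpiryDate -> LotNo: {ExpiryDate}⁺ = {ExpiryDate, LotNo}, which is not all of the attributes, so the left side is not a superkey — BCNF is violated.
Since {LotNo} ⊆ prime attributes and every other non-superkey FD also has a prime right side, the schema is in 3NF.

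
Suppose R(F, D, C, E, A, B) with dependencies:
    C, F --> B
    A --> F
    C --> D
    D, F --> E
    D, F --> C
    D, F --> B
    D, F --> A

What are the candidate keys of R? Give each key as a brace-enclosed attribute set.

{A, C}⁺ = {A, B, C, D, E, F} — all of the relation — so {A, C} is a candidate key.
{A, D}⁺ = {A, B, C, D, E, F} — all of the relation — so {A, D} is a candidate key.
{C, F}⁺ = {A, B, C, D, E, F} — all of the relation — so {C, F} is a candidate key.
{D, F}⁺ = {A, B, C, D, E, F} — all of the relation — so {D, F} is a candidate key.
Any other superkey properly contains one of these, so there are no further candidate keys.

{A, C}, {A, D}, {C, F}, {D, F}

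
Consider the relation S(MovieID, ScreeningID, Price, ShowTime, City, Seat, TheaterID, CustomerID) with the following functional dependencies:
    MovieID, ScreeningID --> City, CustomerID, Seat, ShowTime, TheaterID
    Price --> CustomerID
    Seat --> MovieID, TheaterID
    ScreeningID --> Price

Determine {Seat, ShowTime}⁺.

{MovieID, Seat, ShowTime, TheaterID}

Start with {Seat, ShowTime}.
Seat --> MovieID, TheaterID applies; add {MovieID, TheaterID} → now {MovieID, Seat, ShowTime, TheaterID}.
No further FD applies.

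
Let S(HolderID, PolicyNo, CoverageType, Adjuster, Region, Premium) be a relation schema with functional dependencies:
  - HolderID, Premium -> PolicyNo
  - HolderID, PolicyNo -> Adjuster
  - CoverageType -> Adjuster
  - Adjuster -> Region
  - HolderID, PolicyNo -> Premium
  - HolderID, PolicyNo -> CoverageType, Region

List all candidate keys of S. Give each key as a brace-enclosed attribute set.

No FD produces {HolderID}, so it must be in every candidate key.
{HolderID, PolicyNo}⁺ = {Adjuster, CoverageType, HolderID, PolicyNo, Premium, Region} — all of the relation — so {HolderID, PolicyNo} is a candidate key.
{HolderID, Premium}⁺ = {Adjuster, CoverageType, HolderID, PolicyNo, Premium, Region} — all of the relation — so {HolderID, Premium} is a candidate key.
No proper subset of any of these is a key, and no other minimal superkey exists.

{HolderID, PolicyNo}, {HolderID, Premium}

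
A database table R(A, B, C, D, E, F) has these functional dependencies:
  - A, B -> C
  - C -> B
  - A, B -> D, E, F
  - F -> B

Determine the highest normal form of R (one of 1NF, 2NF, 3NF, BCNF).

3NF

Candidate keys: {A, B}, {A, C}, {A, F}. Prime attributes: {A, B, C, F}.
For C -> B we have {C}⁺ = {B, C}; {C} is not a superkey, so BCNF fails.
Its right-hand attributes {B} are all prime, as are those of every other non-superkey FD — the relation is in 3NF.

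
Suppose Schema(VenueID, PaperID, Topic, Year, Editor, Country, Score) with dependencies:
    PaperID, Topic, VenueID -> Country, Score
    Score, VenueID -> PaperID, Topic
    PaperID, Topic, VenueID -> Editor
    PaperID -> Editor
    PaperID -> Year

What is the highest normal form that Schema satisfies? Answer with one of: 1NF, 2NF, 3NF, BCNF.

Candidate keys: {PaperID, Topic, VenueID}, {Score, VenueID}. Prime attributes: {PaperID, Score, Topic, VenueID}.
PaperID -> Editor breaks BCNF: {PaperID}⁺ = {Editor, PaperID, Year}, so {PaperID} is not a superkey.
Because {Editor} is non-prime and the left side of PaperID -> Editor is not a superkey, the relation is not in 3NF.
Since {PaperID} ⊂ {PaperID, Topic, VenueID} and {PaperID}⁺ ⊇ {Editor, Year} with {Editor, Year} non-prime, there is a partial dependency; 2NF fails.

1NF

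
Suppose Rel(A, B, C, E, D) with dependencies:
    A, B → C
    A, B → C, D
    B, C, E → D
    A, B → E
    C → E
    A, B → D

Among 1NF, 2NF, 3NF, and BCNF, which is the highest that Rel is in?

Candidate key: {A, B}. Prime attributes: {A, B}.
For B, C, E → D we have {B, C, E}⁺ = {B, C, D, E}; {B, C, E} is not a superkey, so BCNF fails.
B, C, E → D has non-prime {D} on the right and a non-superkey on the left, so 3NF fails.
No proper subset of a key has a non-prime attribute in its closure, so there is no partial dependency; 2NF holds.

2NF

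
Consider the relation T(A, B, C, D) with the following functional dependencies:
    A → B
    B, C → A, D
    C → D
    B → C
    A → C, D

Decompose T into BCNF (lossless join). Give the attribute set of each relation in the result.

{A, B, C}; {C, D}

Candidate keys of the original relation: {A}, {B}.
Within {A, B, C, D}: {C}⁺ ∩ {A, B, C, D} = {C, D}, not the whole set, so C → D violates BCNF; decompose into {C, D} and {A, B, C}.
{C, D} is in BCNF.
{A, B, C} is in BCNF.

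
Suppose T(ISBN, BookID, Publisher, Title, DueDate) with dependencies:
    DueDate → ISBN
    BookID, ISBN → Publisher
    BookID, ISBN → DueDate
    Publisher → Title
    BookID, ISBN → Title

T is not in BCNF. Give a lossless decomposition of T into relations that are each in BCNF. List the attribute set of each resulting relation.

Candidate keys of the original relation: {BookID, DueDate}, {BookID, ISBN}.
Within {BookID, DueDate, ISBN, Publisher, Title}: {DueDate}⁺ ∩ {BookID, DueDate, ISBN, Publisher, Title} = {DueDate, ISBN}, not the whole set, so DueDate → ISBN violates BCNF; decompose into {DueDate, ISBN} and {BookID, DueDate, Publisher, Title}.
{DueDate, ISBN} has no BCNF violation.
Within {BookID, DueDate, Publisher, Title}: {Publisher}⁺ ∩ {BookID, DueDate, Publisher, Title} = {Publisher, Title}, not the whole set, so Publisher → Title violates BCNF; decompose into {Publisher, Title} and {BookID, DueDate, Publisher}.
{Publisher, Title} has no BCNF violation.
{BookID, DueDate, Publisher} has no BCNF violation.

{BookID, DueDate, Publisher}; {DueDate, ISBN}; {Publisher, Title}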